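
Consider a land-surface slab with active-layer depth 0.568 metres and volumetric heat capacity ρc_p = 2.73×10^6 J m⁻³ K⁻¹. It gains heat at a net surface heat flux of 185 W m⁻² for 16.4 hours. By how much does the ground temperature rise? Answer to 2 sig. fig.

Areal heat capacity C = ρc_p × D = 2.73×10^6 × 0.568 = 1.55×10^6 J/(m^2 K).
Net heat input Q = F Δt = 185 × (16.4 hours × 3600 s/hour) = 1.09×10^7 J/m².
ΔT = Q / C = 1.09×10^7 / 1.55×10^6 = 7.04 K.

7.0 K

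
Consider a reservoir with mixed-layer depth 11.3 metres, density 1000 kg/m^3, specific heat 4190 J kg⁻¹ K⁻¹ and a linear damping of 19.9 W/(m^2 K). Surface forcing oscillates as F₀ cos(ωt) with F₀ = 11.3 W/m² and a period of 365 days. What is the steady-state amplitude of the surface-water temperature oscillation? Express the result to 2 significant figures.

Areal heat capacity C = ρ c_p D = 1000 × 4190 × 11.3 = 4.73×10^7 J/(m²·K).
Angular frequency ω = 2π / T = 2π / 3.15×10^7 s = 1.99×10^-7 s⁻¹.
√((Cω)² + λ²) = √((9.43)² + 19.9²) = 22.0 W/(m²·K).
Amplitude A = F₀ / √((Cω)²+λ²) = 11.3 / 22.0 = 0.513 K.

0.51 K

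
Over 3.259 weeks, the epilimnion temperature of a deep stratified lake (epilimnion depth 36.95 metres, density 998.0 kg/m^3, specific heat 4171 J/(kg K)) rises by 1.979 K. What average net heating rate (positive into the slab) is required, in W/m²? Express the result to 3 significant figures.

154

Areal heat capacity C = ρ c_p D = 998.0 × 4171 × 36.95 = 1.54×10^8 J m⁻² K⁻¹.
Required heat per unit area: Q = C ΔT = 1.54×10^8 × 1.979 = 3.04×10^8 J/m².
Flux F = Q / Δt = 3.04×10^8 / 1.97×10^6 s = 154 W/m².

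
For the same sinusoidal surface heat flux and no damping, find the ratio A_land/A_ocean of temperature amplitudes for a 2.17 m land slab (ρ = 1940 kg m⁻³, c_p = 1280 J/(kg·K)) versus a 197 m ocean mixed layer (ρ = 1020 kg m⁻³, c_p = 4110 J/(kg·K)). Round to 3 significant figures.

153

C_ocean = 1020 × 4110 × 197 = 8.26×10^8 J/(m²·K).
C_land = 1940 × 1280 × 2.17 = 5.39×10^6 J/(m²·K).
Undamped amplitude ∝ 1/C, so A_land/A_ocean = C_ocean/C_land = 153.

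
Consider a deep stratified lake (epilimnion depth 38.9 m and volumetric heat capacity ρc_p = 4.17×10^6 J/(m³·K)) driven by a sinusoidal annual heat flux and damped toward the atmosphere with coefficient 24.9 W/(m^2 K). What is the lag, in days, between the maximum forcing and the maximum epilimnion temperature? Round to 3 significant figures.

53.1 days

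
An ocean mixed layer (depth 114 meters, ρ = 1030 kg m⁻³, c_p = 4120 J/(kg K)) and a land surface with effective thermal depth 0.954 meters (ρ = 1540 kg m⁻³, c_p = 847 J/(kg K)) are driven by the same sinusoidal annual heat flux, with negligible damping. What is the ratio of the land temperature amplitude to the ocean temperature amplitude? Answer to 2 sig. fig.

C_ocean = 1030 × 4120 × 114 = 4.84×10^8 J/(m²·K).
C_land = 1540 × 847 × 0.954 = 1.24×10^6 J/(m²·K).
Undamped amplitude ∝ 1/C, so A_land/A_ocean = C_ocean/C_land = 389.

390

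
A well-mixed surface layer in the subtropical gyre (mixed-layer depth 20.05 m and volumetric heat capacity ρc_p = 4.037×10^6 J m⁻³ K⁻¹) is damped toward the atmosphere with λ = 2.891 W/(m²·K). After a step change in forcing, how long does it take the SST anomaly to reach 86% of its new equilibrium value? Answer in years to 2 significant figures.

1.7 years

Areal heat capacity C = ρc_p × D = 4.037×10^6 × 20.05 = 8.09×10^7 J/(m²·K).
τ = C / λ = 8.09×10^7 / 2.891 = 2.80×10^7 s.
Fraction reached: 1 − e^(−t/τ) = 0.86 ⇒ t = −τ ln(1 − 0.86) = τ × 1.97.
t = 5.50×10^7 s = 1.74 years.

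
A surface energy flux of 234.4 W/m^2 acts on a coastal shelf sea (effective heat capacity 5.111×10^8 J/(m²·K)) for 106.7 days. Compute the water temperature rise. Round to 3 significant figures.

4.23 K

Areal heat capacity C = 5.111×10^8 J/(m²·K) (given).
Net heat input Q = F Δt = 234.4 × (106.7 days × 86400 s/day) = 2.16×10^9 J/m².
ΔT = Q / C = 2.16×10^9 / 5.11×10^8 = 4.23 K.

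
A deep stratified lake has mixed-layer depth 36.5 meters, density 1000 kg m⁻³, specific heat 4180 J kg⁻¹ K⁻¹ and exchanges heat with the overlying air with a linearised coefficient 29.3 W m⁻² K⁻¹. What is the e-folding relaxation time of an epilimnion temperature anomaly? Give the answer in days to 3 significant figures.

Areal heat capacity C = ρ c_p D = 1000 × 4180 × 36.5 = 1.53×10^8 J/(m^2 K).
Relaxation time τ = C / λ = 1.53×10^8 / 29.3 = 5.21×10^6 s.
In days: 5.21×10^6 s / (86400 s/day) = 60.3 days.

60.3 days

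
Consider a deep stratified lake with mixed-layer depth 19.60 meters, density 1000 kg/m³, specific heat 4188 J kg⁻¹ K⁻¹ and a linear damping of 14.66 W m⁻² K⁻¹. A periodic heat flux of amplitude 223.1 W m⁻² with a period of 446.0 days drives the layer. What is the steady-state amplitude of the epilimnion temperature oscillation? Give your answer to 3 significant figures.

11.2 K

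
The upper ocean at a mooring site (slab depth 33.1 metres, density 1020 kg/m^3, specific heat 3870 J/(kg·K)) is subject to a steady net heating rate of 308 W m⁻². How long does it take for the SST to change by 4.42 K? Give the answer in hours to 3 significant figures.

Areal heat capacity C = ρ c_p D = 1020 × 3870 × 33.1 = 1.31×10^8 J/(m^2 K).
Time required: Δt = C ΔT / F = 1.31×10^8 × 4.42 / 308 = 1.88×10^6 s.
In hours: 1.88×10^6 s / (3600 s/hour) = 521 hours.

521 hours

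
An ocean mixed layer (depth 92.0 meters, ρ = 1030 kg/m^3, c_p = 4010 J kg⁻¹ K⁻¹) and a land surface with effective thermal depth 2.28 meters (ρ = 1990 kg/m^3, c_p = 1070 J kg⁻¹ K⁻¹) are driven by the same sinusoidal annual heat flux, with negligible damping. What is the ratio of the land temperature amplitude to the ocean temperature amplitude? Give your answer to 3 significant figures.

C_ocean = 1030 × 4010 × 92.0 = 3.80×10^8 J/(m²·K).
C_land = 1990 × 1070 × 2.28 = 4.85×10^6 J/(m²·K).
Undamped amplitude ∝ 1/C, so A_land/A_ocean = C_ocean/C_land = 78.3.

78.3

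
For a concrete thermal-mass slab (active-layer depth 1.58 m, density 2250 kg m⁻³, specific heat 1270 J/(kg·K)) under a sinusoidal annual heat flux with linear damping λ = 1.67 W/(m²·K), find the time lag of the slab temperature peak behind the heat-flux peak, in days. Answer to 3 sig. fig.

28.7 days

Areal heat capacity C = ρ c_p D = 2250 × 1270 × 1.58 = 4.51×10^6 J/(m^2 K).
ω = 2π / 3.15×10^7 s = 1.99×10^-7 s⁻¹.
Phase lag φ = arctan(Cω/λ) = arctan(0.900/1.67) = 0.494 rad.
Time lag = φ / ω = 0.494 / 1.99×10^-7 = 2.48×10^6 s = 28.7 days.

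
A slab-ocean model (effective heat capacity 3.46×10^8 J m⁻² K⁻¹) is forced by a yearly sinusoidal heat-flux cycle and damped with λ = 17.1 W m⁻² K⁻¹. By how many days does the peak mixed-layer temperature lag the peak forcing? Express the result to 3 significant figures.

77.1 days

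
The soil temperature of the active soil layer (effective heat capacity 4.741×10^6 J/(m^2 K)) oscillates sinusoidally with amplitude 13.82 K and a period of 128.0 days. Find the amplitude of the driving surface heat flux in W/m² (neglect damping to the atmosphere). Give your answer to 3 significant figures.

Areal heat capacity C = 4.741×10^6 J/(m^2 K) (given).
ω = 2π / 1.11×10^7 s = 5.68×10^-7 s⁻¹.
Cω = 4.74×10^6 × 5.68×10^-7 = 2.69 W/(m²·K).
F₀ = A × Cω = 13.82 × 2.69 = 37.2 W/m².

37.2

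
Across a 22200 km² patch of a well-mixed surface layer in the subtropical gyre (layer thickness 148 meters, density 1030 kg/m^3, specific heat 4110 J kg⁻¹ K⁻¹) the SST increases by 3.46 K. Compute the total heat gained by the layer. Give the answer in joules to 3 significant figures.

4.81×10^19 J

Areal heat capacity C = ρ c_p D = 1030 × 4110 × 148 = 6.27×10^8 J/(m^2 K).
Heat per unit area: q = C ΔT = 6.27×10^8 × 3.46 = 2.17×10^9 J/m².
Total heat: Q = q × A = 2.17×10^9 × (22200 × 10⁶ m²) = 4.81×10^19 J.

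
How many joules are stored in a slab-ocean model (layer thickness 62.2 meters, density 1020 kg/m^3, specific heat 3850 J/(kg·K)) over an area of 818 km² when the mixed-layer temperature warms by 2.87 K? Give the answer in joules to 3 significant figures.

5.73×10^17 J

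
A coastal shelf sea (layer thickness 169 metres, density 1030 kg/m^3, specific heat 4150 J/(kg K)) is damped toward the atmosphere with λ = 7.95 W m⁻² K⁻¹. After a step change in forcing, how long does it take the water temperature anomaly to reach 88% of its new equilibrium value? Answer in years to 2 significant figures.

Areal heat capacity C = ρ c_p D = 1030 × 4150 × 169 = 7.22×10^8 J m⁻² K⁻¹.
τ = C / λ = 7.22×10^8 / 7.95 = 9.09×10^7 s.
Fraction reached: 1 − e^(−t/τ) = 0.88 ⇒ t = −τ ln(1 − 0.88) = τ × 2.12.
t = 1.93×10^8 s = 6.11 years.

6.1 years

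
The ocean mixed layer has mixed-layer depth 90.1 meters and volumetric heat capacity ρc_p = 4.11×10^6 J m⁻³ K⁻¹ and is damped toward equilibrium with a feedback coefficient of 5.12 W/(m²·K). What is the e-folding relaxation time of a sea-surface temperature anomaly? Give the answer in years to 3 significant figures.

Areal heat capacity C = ρc_p × D = 4.11×10^6 × 90.1 = 3.70×10^8 J/(m²·K).
Relaxation time τ = C / λ = 3.70×10^8 / 5.12 = 7.23×10^7 s.
In years: 7.23×10^7 s / (3.156×10^7 s/year) = 2.29 years.

2.29 years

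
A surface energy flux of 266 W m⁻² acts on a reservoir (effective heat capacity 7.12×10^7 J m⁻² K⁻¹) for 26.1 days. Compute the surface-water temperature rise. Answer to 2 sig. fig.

8.4 K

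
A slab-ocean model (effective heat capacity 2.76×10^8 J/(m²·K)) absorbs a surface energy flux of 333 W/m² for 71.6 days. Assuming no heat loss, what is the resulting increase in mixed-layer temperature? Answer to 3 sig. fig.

7.46 K

Areal heat capacity C = 2.76×10^8 J/(m²·K) (given).
Net heat input Q = F Δt = 333 × (71.6 days × 86400 s/day) = 2.06×10^9 J/m².
ΔT = Q / C = 2.06×10^9 / 2.76×10^8 = 7.46 K.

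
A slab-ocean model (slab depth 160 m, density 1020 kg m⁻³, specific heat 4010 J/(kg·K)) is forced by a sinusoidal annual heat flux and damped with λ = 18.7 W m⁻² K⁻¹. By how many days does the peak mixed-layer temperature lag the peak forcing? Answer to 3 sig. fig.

83.0 days

Areal heat capacity C = ρ c_p D = 1020 × 4010 × 160 = 6.54×10^8 J/(m²·K).
ω = 2π / 3.15×10^7 s = 1.99×10^-7 s⁻¹.
Phase lag φ = arctan(Cω/λ) = arctan(130/18.7) = 1.43 rad.
Time lag = φ / ω = 1.43 / 1.99×10^-7 = 7.17×10^6 s = 83.0 days.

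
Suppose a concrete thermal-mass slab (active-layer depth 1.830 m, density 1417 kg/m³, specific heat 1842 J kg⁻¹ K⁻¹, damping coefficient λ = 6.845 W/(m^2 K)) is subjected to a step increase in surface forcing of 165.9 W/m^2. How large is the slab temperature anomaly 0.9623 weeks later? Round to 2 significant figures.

14 K

Areal heat capacity C = ρ c_p D = 1417 × 1842 × 1.830 = 4.78×10^6 J/(m²·K).
τ = C / λ = 4.78×10^6 / 6.845 = 6.98×10^5 s.
Equilibrium anomaly ΔT_eq = F / λ = 165.9 / 6.845 = 24.2 K.
t = 0.9623 weeks = 5.82×10^5 s, so t/τ = 0.834.
ΔT(t) = ΔT_eq (1 − e^(−t/τ)) = 24.2 × (1 − e^−0.834) = 13.7 K.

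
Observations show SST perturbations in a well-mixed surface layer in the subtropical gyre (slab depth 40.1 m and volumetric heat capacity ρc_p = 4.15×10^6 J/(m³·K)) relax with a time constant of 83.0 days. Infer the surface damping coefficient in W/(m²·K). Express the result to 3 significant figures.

23.2

Areal heat capacity C = ρc_p × D = 4.15×10^6 × 40.1 = 1.66×10^8 J/(m^2 K).
τ = 83.0 days = 7.17×10^6 s.
λ = C / τ = 1.66×10^8 / 7.17×10^6 = 23.2 W/(m²·K).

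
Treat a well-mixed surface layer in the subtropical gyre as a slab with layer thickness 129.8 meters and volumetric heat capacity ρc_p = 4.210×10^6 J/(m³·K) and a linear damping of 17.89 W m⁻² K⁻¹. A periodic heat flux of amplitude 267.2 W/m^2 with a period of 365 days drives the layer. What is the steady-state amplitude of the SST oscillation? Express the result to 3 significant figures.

Areal heat capacity C = ρc_p × D = 4.210×10^6 × 129.8 = 5.46×10^8 J m⁻² K⁻¹.
Angular frequency ω = 2π / T = 2π / 3.15×10^7 s = 1.99×10^-7 s⁻¹.
√((Cω)² + λ²) = √((109)² + 17.89²) = 110 W/(m²·K).
Amplitude A = F₀ / √((Cω)²+λ²) = 267.2 / 110 = 2.42 K.

2.42 K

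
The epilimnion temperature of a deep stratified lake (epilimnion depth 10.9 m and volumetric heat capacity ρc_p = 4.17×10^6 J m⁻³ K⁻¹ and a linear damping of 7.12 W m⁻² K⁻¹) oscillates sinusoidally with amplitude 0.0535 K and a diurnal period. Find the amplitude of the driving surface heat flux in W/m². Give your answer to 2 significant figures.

Areal heat capacity C = ρc_p × D = 4.17×10^6 × 10.9 = 4.55×10^7 J m⁻² K⁻¹.
ω = 2π / 86400 s = 7.27×10^-5 s⁻¹.
√((Cω)² + λ²) = √((3310)² + 7.12²) = 3310 W/(m²·K).
F₀ = A × √((Cω)²+λ²) = 0.0535 × 3310 = 177 W/m².

180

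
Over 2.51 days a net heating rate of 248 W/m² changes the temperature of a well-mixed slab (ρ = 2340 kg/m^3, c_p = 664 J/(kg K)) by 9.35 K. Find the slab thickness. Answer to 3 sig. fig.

Heat input Q = F Δt = 248 × 2.17×10^5 s = 5.38×10^7 J/m².
Required areal heat capacity C = Q / ΔT = 5.75×10^6 J/(m²·K).
Depth D = C / (ρ c_p) = 5.75×10^6 / (2340 × 664) = 3.70 m.

3.70 m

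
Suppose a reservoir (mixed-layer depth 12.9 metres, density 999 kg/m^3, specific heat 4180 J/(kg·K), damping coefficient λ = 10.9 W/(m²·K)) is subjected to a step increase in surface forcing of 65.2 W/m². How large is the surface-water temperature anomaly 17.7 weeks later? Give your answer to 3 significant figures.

5.30 K

Areal heat capacity C = ρ c_p D = 999 × 4180 × 12.9 = 5.39×10^7 J m⁻² K⁻¹.
τ = C / λ = 5.39×10^7 / 10.9 = 4.94×10^6 s.
Equilibrium anomaly ΔT_eq = F / λ = 65.2 / 10.9 = 5.98 K.
t = 17.7 weeks = 1.07×10^7 s, so t/τ = 2.17.
ΔT(t) = ΔT_eq (1 − e^(−t/τ)) = 5.98 × (1 − e^−2.17) = 5.30 K.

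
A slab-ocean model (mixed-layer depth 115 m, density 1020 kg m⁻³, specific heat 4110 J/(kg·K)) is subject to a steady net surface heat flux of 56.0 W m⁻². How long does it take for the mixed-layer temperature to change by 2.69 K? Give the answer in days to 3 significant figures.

268 days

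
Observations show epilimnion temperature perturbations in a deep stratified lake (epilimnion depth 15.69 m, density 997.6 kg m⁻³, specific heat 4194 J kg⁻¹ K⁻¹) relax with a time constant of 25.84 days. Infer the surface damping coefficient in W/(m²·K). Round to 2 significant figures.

Areal heat capacity C = ρ c_p D = 997.6 × 4194 × 15.69 = 6.56×10^7 J/(m²·K).
τ = 25.84 days = 2.23×10^6 s.
λ = C / τ = 6.56×10^7 / 2.23×10^6 = 29.4 W/(m²·K).

29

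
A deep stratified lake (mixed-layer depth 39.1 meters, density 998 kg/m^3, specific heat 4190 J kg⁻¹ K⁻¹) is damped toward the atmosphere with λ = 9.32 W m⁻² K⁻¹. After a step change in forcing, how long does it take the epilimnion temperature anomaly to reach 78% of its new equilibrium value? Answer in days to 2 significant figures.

310 days

Areal heat capacity C = ρ c_p D = 998 × 4190 × 39.1 = 1.64×10^8 J/(m^2 K).
τ = C / λ = 1.64×10^8 / 9.32 = 1.75×10^7 s.
Fraction reached: 1 − e^(−t/τ) = 0.78 ⇒ t = −τ ln(1 − 0.78) = τ × 1.51.
t = 2.66×10^7 s = 307 days.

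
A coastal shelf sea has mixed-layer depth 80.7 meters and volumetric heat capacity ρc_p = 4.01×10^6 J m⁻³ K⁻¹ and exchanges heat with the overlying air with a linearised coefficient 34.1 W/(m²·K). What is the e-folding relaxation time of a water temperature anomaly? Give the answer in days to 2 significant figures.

Areal heat capacity C = ρc_p × D = 4.01×10^6 × 80.7 = 3.24×10^8 J/(m^2 K).
Relaxation time τ = C / λ = 3.24×10^8 / 34.1 = 9.49×10^6 s.
In days: 9.49×10^6 s / (86400 s/day) = 110 days.

110 days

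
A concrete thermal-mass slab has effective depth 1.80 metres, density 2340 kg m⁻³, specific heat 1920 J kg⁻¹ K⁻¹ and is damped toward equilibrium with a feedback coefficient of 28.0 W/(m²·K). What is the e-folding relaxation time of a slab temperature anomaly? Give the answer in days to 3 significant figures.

3.34 days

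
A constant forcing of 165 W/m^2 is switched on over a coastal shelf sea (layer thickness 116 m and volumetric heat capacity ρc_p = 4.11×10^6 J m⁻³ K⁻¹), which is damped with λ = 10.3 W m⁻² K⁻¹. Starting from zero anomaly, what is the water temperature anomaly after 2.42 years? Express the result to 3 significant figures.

12.9 K

Areal heat capacity C = ρc_p × D = 4.11×10^6 × 116 = 4.77×10^8 J/(m²·K).
τ = C / λ = 4.77×10^8 / 10.3 = 4.63×10^7 s.
Equilibrium anomaly ΔT_eq = F / λ = 165 / 10.3 = 16.0 K.
t = 2.42 years = 7.64×10^7 s, so t/τ = 1.65.
ΔT(t) = ΔT_eq (1 − e^(−t/τ)) = 16.0 × (1 − e^−1.65) = 12.9 K.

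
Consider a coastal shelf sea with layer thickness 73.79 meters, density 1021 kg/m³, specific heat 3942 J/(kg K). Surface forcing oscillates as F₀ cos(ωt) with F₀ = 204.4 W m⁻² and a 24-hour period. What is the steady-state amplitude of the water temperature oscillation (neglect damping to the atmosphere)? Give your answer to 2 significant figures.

0.0095 K

Areal heat capacity C = ρ c_p D = 1021 × 3942 × 73.79 = 2.97×10^8 J/(m^2 K).
Angular frequency ω = 2π / T = 2π / 86400 s = 7.27×10^-5 s⁻¹.
Cω = 2.97×10^8 × 7.27×10^-5 = 21600 W/(m²·K).
Amplitude A = F₀ / (Cω) = 204.4 / 21600 = 0.00946 K.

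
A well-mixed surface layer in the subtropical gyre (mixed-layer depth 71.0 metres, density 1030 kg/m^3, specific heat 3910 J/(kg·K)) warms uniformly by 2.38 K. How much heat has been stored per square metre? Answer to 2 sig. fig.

Areal heat capacity C = ρ c_p D = 1030 × 3910 × 71.0 = 2.86×10^8 J/(m^2 K).
ΔQ = C ΔT = 2.86×10^8 × 2.38 = 6.81×10^8 J/m².

6.8×10^8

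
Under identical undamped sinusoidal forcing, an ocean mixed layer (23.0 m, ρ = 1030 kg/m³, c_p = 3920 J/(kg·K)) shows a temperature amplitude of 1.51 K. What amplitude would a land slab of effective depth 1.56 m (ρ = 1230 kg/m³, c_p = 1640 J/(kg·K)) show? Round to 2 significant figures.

C_ocean = 9.29×10^7 J/(m²·K); C_land = 3.15×10^6 J/(m²·K).
A ∝ 1/C ⇒ A_land = A_ocean × C_ocean/C_land = 1.51 × 29.5 = 44.6 K.

45 K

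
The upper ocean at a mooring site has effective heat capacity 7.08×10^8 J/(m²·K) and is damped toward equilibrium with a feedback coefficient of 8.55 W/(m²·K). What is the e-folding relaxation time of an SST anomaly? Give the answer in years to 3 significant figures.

2.62 years

Areal heat capacity C = 7.08×10^8 J/(m²·K) (given).
Relaxation time τ = C / λ = 7.08×10^8 / 8.55 = 8.28×10^7 s.
In years: 8.28×10^7 s / (3.156×10^7 s/year) = 2.62 years.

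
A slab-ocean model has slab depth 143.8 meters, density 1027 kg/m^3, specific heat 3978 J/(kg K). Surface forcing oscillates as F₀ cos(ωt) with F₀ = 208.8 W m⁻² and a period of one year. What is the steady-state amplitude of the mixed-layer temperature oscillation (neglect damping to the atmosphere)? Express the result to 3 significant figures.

1.78 K

Areal heat capacity C = ρ c_p D = 1027 × 3978 × 143.8 = 5.87×10^8 J m⁻² K⁻¹.
Angular frequency ω = 2π / T = 2π / 3.15×10^7 s = 1.99×10^-7 s⁻¹.
Cω = 5.87×10^8 × 1.99×10^-7 = 117 W/(m²·K).
Amplitude A = F₀ / (Cω) = 208.8 / 117 = 1.78 K.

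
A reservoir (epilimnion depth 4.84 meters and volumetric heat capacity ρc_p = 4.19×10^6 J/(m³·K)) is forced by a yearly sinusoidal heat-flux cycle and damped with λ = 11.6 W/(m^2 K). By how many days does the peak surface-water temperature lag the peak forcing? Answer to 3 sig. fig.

19.5 days

Areal heat capacity C = ρc_p × D = 4.19×10^6 × 4.84 = 2.03×10^7 J/(m^2 K).
ω = 2π / 3.15×10^7 s = 1.99×10^-7 s⁻¹.
Phase lag φ = arctan(Cω/λ) = arctan(4.04/11.6) = 0.335 rad.
Time lag = φ / ω = 0.335 / 1.99×10^-7 = 1.68×10^6 s = 19.5 days.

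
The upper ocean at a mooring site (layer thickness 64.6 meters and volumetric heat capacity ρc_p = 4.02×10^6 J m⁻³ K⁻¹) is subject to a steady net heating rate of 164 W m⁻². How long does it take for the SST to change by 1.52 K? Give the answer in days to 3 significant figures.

27.9 days

Areal heat capacity C = ρc_p × D = 4.02×10^6 × 64.6 = 2.60×10^8 J m⁻² K⁻¹.
Time required: Δt = C ΔT / F = 2.60×10^8 × 1.52 / 164 = 2.41×10^6 s.
In days: 2.41×10^6 s / (86400 s/day) = 27.9 days.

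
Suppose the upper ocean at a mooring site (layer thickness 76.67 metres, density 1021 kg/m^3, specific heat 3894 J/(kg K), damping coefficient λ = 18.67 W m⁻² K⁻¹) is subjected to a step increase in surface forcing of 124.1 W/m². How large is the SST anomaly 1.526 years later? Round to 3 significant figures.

6.30 K

Areal heat capacity C = ρ c_p D = 1021 × 3894 × 76.67 = 3.05×10^8 J/(m^2 K).
τ = C / λ = 3.05×10^8 / 18.67 = 1.63×10^7 s.
Equilibrium anomaly ΔT_eq = F / λ = 124.1 / 18.67 = 6.65 K.
t = 1.526 years = 4.82×10^7 s, so t/τ = 2.95.
ΔT(t) = ΔT_eq (1 − e^(−t/τ)) = 6.65 × (1 − e^−2.95) = 6.30 K.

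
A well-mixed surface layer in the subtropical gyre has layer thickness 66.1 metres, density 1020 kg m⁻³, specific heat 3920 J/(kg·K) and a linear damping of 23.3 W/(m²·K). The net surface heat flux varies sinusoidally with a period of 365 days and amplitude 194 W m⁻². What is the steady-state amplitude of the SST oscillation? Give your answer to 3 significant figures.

3.37 K

Areal heat capacity C = ρ c_p D = 1020 × 3920 × 66.1 = 2.64×10^8 J m⁻² K⁻¹.
Angular frequency ω = 2π / T = 2π / 3.15×10^7 s = 1.99×10^-7 s⁻¹.
√((Cω)² + λ²) = √((52.7)² + 23.3²) = 57.6 W/(m²·K).
Amplitude A = F₀ / √((Cω)²+λ²) = 194 / 57.6 = 3.37 K.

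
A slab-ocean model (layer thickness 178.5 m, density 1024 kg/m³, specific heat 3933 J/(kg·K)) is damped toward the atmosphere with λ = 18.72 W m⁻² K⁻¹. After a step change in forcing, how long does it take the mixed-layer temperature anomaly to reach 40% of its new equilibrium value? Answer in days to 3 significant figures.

227 days

Areal heat capacity C = ρ c_p D = 1024 × 3933 × 178.5 = 7.19×10^8 J m⁻² K⁻¹.
τ = C / λ = 7.19×10^8 / 18.72 = 3.84×10^7 s.
Fraction reached: 1 − e^(−t/τ) = 0.40 ⇒ t = −τ ln(1 − 0.40) = τ × 0.511.
t = 1.96×10^7 s = 227 days.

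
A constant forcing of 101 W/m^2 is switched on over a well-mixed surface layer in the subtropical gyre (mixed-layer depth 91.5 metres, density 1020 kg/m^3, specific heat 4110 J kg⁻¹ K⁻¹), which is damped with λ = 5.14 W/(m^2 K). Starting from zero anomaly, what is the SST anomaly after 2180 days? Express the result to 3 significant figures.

18.1 K

Areal heat capacity C = ρ c_p D = 1020 × 4110 × 91.5 = 3.84×10^8 J/(m²·K).
τ = C / λ = 3.84×10^8 / 5.14 = 7.46×10^7 s.
Equilibrium anomaly ΔT_eq = F / λ = 101 / 5.14 = 19.6 K.
t = 2180 days = 1.88×10^8 s, so t/τ = 2.52.
ΔT(t) = ΔT_eq (1 − e^(−t/τ)) = 19.6 × (1 − e^−2.52) = 18.1 K.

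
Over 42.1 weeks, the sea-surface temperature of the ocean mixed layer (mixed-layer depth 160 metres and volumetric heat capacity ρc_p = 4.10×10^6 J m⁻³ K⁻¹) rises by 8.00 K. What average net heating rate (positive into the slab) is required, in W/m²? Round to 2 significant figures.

210

Areal heat capacity C = ρc_p × D = 4.10×10^6 × 160 = 6.56×10^8 J/(m^2 K).
Required heat per unit area: Q = C ΔT = 6.56×10^8 × 8.00 = 5.25×10^9 J/m².
Flux F = Q / Δt = 5.25×10^9 / 2.55×10^7 s = 206 W/m².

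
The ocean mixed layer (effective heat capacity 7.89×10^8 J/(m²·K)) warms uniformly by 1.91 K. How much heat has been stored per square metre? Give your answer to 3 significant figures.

1.51×10^9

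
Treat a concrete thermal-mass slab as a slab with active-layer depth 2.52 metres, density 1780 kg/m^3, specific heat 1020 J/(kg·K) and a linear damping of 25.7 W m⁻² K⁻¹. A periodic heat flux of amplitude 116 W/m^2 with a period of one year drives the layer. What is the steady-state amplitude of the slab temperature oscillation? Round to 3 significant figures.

4.51 K

Areal heat capacity C = ρ c_p D = 1780 × 1020 × 2.52 = 4.58×10^6 J/(m²·K).
Angular frequency ω = 2π / T = 2π / 3.15×10^7 s = 1.99×10^-7 s⁻¹.
√((Cω)² + λ²) = √((0.912)² + 25.7²) = 25.7 W/(m²·K).
Amplitude A = F₀ / √((Cω)²+λ²) = 116 / 25.7 = 4.51 K.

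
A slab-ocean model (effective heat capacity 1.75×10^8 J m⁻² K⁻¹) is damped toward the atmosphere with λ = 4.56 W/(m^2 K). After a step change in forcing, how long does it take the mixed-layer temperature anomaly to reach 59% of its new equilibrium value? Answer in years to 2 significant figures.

1.1 years

Areal heat capacity C = 1.75×10^8 J m⁻² K⁻¹ (given).
τ = C / λ = 1.75×10^8 / 4.56 = 3.84×10^7 s.
Fraction reached: 1 − e^(−t/τ) = 0.59 ⇒ t = −τ ln(1 − 0.59) = τ × 0.892.
t = 3.42×10^7 s = 1.08 years.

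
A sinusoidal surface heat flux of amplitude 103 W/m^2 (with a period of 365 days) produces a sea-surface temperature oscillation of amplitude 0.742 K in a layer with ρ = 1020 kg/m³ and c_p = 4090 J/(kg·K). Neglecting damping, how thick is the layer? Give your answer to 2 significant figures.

ω = 2π / 3.15×10^7 s = 1.99×10^-7 s⁻¹.
Required C = F₀ / (A ω) = 103 / (0.742 × 1.99×10^-7) = 6.97×10^8 J/(m²·K).
D = C / (ρ c_p) = 6.97×10^8 / (1020 × 4090) = 167 m.

170 m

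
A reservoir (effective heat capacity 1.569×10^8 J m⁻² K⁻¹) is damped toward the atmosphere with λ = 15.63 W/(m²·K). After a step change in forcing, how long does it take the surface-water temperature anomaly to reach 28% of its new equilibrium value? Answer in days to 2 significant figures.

38 days

Areal heat capacity C = 1.569×10^8 J m⁻² K⁻¹ (given).
τ = C / λ = 1.57×10^8 / 15.63 = 1.00×10^7 s.
Fraction reached: 1 − e^(−t/τ) = 0.28 ⇒ t = −τ ln(1 − 0.28) = τ × 0.329.
t = 3.30×10^6 s = 38.2 days.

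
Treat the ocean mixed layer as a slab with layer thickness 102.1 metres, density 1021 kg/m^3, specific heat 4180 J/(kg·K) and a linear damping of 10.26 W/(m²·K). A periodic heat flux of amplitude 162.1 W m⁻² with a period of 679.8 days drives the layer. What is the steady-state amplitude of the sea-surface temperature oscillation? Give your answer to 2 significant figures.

Areal heat capacity C = ρ c_p D = 1021 × 4180 × 102.1 = 4.36×10^8 J/(m²·K).
Angular frequency ω = 2π / T = 2π / 5.87×10^7 s = 1.07×10^-7 s⁻¹.
√((Cω)² + λ²) = √((46.6)² + 10.26²) = 47.7 W/(m²·K).
Amplitude A = F₀ / √((Cω)²+λ²) = 162.1 / 47.7 = 3.40 K.

3.4 K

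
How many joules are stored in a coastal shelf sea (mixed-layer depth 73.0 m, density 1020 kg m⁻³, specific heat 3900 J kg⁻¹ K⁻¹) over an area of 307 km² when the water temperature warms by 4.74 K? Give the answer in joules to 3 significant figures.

4.23×10^17 J

Areal heat capacity C = ρ c_p D = 1020 × 3900 × 73.0 = 2.90×10^8 J/(m^2 K).
Heat per unit area: q = C ΔT = 2.90×10^8 × 4.74 = 1.38×10^9 J/m².
Total heat: Q = q × A = 1.38×10^9 × (307 × 10⁶ m²) = 4.23×10^17 J.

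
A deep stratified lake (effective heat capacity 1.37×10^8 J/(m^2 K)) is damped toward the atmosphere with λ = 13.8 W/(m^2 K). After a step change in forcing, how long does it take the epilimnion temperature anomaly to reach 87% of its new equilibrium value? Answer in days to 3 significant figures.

Areal heat capacity C = 1.37×10^8 J/(m^2 K) (given).
τ = C / λ = 1.37×10^8 / 13.8 = 9.93×10^6 s.
Fraction reached: 1 − e^(−t/τ) = 0.87 ⇒ t = −τ ln(1 − 0.87) = τ × 2.04.
t = 2.03×10^7 s = 234 days.

234 days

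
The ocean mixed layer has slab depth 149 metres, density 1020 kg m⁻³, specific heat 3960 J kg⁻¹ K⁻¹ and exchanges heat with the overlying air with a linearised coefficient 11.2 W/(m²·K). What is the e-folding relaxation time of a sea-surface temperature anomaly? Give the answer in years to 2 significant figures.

Areal heat capacity C = ρ c_p D = 1020 × 3960 × 149 = 6.02×10^8 J m⁻² K⁻¹.
Relaxation time τ = C / λ = 6.02×10^8 / 11.2 = 5.37×10^7 s.
In years: 5.37×10^7 s / (3.156×10^7 s/year) = 1.70 years.

1.7 years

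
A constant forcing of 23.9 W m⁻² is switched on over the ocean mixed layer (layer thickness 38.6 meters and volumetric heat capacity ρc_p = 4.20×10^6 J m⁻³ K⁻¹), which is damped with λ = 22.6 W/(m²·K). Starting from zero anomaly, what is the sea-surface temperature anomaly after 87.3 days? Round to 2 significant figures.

Areal heat capacity C = ρc_p × D = 4.20×10^6 × 38.6 = 1.62×10^8 J/(m²·K).
τ = C / λ = 1.62×10^8 / 22.6 = 7.17×10^6 s.
Equilibrium anomaly ΔT_eq = F / λ = 23.9 / 22.6 = 1.06 K.
t = 87.3 days = 7.54×10^6 s, so t/τ = 1.05.
ΔT(t) = ΔT_eq (1 − e^(−t/τ)) = 1.06 × (1 − e^−1.05) = 0.688 K.

0.69 K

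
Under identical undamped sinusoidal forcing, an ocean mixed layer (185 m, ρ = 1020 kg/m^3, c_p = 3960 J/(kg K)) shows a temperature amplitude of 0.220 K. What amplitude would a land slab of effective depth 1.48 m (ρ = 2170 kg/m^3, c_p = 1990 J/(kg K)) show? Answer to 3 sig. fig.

C_ocean = 7.47×10^8 J/(m²·K); C_land = 6.39×10^6 J/(m²·K).
A ∝ 1/C ⇒ A_land = A_ocean × C_ocean/C_land = 0.220 × 117 = 25.7 K.

25.7 K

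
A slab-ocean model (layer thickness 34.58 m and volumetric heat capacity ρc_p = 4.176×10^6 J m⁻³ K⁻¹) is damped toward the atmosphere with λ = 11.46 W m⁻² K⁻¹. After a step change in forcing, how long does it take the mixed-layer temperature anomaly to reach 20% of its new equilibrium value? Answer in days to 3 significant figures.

32.5 days

Areal heat capacity C = ρc_p × D = 4.176×10^6 × 34.58 = 1.44×10^8 J/(m^2 K).
τ = C / λ = 1.44×10^8 / 11.46 = 1.26×10^7 s.
Fraction reached: 1 − e^(−t/τ) = 0.20 ⇒ t = −τ ln(1 − 0.20) = τ × 0.223.
t = 2.81×10^6 s = 32.5 days.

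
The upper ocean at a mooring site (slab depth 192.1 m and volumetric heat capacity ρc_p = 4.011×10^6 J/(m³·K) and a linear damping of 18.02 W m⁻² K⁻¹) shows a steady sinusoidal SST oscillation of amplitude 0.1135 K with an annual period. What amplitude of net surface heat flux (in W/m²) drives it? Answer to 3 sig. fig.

Areal heat capacity C = ρc_p × D = 4.011×10^6 × 192.1 = 7.71×10^8 J m⁻² K⁻¹.
ω = 2π / 3.15×10^7 s = 1.99×10^-7 s⁻¹.
√((Cω)² + λ²) = √((154)² + 18.02²) = 155 W/(m²·K).
F₀ = A × √((Cω)²+λ²) = 0.1135 × 155 = 17.5 W/m².

17.5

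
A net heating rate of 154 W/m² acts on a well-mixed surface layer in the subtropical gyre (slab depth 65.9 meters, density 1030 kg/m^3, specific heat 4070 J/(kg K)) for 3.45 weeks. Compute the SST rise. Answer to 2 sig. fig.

Areal heat capacity C = ρ c_p D = 1030 × 4070 × 65.9 = 2.76×10^8 J m⁻² K⁻¹.
Net heat input Q = F Δt = 154 × (3.45 weeks × 6.048×10^5 s/week) = 3.21×10^8 J/m².
ΔT = Q / C = 3.21×10^8 / 2.76×10^8 = 1.16 K.

1.2 K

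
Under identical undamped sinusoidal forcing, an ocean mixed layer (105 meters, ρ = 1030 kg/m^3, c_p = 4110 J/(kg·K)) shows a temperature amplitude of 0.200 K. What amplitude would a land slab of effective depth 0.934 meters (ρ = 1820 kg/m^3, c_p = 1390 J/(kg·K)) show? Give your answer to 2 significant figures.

C_ocean = 4.44×10^8 J/(m²·K); C_land = 2.36×10^6 J/(m²·K).
A ∝ 1/C ⇒ A_land = A_ocean × C_ocean/C_land = 0.200 × 188 = 37.6 K.

38 K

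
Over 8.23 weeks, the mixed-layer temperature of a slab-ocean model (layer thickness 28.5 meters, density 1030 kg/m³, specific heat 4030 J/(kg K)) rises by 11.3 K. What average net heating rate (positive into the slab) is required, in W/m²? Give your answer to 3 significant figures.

Areal heat capacity C = ρ c_p D = 1030 × 4030 × 28.5 = 1.18×10^8 J/(m^2 K).
Required heat per unit area: Q = C ΔT = 1.18×10^8 × 11.3 = 1.34×10^9 J/m².
Flux F = Q / Δt = 1.34×10^9 / 4.98×10^6 s = 269 W/m².

269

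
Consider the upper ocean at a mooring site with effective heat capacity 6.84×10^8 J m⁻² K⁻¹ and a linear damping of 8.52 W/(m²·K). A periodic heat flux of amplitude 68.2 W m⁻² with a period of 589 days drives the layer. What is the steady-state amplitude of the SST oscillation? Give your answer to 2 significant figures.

0.80 K

Areal heat capacity C = 6.84×10^8 J m⁻² K⁻¹ (given).
Angular frequency ω = 2π / T = 2π / 5.09×10^7 s = 1.23×10^-7 s⁻¹.
√((Cω)² + λ²) = √((84.5)² + 8.52²) = 84.9 W/(m²·K).
Amplitude A = F₀ / √((Cω)²+λ²) = 68.2 / 84.9 = 0.803 K.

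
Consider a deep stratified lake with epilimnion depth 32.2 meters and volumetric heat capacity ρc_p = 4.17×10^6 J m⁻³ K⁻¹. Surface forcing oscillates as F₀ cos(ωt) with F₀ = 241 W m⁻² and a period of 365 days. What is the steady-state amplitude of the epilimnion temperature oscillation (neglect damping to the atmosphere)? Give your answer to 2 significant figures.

Areal heat capacity C = ρc_p × D = 4.17×10^6 × 32.2 = 1.34×10^8 J/(m²·K).
Angular frequency ω = 2π / T = 2π / 3.15×10^7 s = 1.99×10^-7 s⁻¹.
Cω = 1.34×10^8 × 1.99×10^-7 = 26.8 W/(m²·K).
Amplitude A = F₀ / (Cω) = 241 / 26.8 = 9.01 K.

9.0 K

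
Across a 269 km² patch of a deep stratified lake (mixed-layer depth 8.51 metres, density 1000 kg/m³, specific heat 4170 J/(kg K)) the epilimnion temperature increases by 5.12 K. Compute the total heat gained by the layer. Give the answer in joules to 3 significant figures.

4.89×10^16 J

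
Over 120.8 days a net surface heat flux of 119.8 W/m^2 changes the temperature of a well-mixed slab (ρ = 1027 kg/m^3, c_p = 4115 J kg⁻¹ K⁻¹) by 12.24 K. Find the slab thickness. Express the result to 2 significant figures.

24 m

Heat input Q = F Δt = 119.8 × 1.04×10^7 s = 1.25×10^9 J/m².
Required areal heat capacity C = Q / ΔT = 1.02×10^8 J/(m²·K).
Depth D = C / (ρ c_p) = 1.02×10^8 / (1027 × 4115) = 24.2 m.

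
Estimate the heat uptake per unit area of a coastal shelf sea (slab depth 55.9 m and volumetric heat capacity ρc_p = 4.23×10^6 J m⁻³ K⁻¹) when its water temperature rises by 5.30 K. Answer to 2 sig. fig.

1.3×10^9

Areal heat capacity C = ρc_p × D = 4.23×10^6 × 55.9 = 2.36×10^8 J m⁻² K⁻¹.
ΔQ = C ΔT = 2.36×10^8 × 5.30 = 1.25×10^9 J/m².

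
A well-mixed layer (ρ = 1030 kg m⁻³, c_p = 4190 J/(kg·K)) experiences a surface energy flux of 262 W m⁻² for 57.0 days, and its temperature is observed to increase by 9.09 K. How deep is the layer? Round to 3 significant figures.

Heat input Q = F Δt = 262 × 4.92×10^6 s = 1.29×10^9 J/m².
Required areal heat capacity C = Q / ΔT = 1.42×10^8 J/(m²·K).
Depth D = C / (ρ c_p) = 1.42×10^8 / (1030 × 4190) = 32.9 m.

32.9 m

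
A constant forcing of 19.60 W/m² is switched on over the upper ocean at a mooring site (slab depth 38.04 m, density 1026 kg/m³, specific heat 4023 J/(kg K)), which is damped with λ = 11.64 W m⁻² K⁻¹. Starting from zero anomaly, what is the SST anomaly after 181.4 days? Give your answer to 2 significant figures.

1.2 K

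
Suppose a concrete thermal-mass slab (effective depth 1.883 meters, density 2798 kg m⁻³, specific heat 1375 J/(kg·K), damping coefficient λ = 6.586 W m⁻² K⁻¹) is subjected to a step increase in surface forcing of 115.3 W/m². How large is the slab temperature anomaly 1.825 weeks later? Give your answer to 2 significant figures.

Areal heat capacity C = ρ c_p D = 2798 × 1375 × 1.883 = 7.24×10^6 J m⁻² K⁻¹.
τ = C / λ = 7.24×10^6 / 6.586 = 1.10×10^6 s.
Equilibrium anomaly ΔT_eq = F / λ = 115.3 / 6.586 = 17.5 K.
t = 1.825 weeks = 1.10×10^6 s, so t/τ = 1.00.
ΔT(t) = ΔT_eq (1 − e^(−t/τ)) = 17.5 × (1 − e^−1.00) = 11.1 K.

11 K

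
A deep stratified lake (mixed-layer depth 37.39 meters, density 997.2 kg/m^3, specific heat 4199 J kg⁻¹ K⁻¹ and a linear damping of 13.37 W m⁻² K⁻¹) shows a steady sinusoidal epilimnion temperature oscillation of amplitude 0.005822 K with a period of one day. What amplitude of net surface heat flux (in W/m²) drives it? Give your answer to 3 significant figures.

Areal heat capacity C = ρ c_p D = 997.2 × 4199 × 37.39 = 1.57×10^8 J/(m²·K).
ω = 2π / 86400 s = 7.27×10^-5 s⁻¹.
√((Cω)² + λ²) = √((11400)² + 13.37²) = 11400 W/(m²·K).
F₀ = A × √((Cω)²+λ²) = 0.005822 × 11400 = 66.3 W/m².

66.3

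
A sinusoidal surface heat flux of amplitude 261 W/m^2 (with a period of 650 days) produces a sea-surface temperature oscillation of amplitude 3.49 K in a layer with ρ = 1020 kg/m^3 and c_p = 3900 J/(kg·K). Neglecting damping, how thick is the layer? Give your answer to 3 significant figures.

168 m

ω = 2π / 5.62×10^7 s = 1.12×10^-7 s⁻¹.
Required C = F₀ / (A ω) = 261 / (3.49 × 1.12×10^-7) = 6.68×10^8 J/(m²·K).
D = C / (ρ c_p) = 6.68×10^8 / (1020 × 3900) = 168 m.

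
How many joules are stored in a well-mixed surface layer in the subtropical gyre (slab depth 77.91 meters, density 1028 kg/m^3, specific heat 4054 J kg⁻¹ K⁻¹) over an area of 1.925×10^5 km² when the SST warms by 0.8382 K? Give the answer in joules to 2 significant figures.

5.2×10^19 J

Areal heat capacity C = ρ c_p D = 1028 × 4054 × 77.91 = 3.25×10^8 J/(m^2 K).
Heat per unit area: q = C ΔT = 3.25×10^8 × 0.8382 = 2.72×10^8 J/m².
Total heat: Q = q × A = 2.72×10^8 × (1.925×10^5 × 10⁶ m²) = 5.24×10^19 J.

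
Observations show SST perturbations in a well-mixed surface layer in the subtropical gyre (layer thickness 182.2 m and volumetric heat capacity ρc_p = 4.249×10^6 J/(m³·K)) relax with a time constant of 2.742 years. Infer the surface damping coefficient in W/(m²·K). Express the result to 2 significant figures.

Areal heat capacity C = ρc_p × D = 4.249×10^6 × 182.2 = 7.74×10^8 J/(m²·K).
τ = 2.742 years = 8.65×10^7 s.
λ = C / τ = 7.74×10^8 / 8.65×10^7 = 8.95 W/(m²·K).

8.9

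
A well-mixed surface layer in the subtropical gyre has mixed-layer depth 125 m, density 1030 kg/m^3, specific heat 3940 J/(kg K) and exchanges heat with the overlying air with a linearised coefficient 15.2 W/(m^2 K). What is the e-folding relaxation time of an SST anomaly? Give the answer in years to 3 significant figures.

1.06 years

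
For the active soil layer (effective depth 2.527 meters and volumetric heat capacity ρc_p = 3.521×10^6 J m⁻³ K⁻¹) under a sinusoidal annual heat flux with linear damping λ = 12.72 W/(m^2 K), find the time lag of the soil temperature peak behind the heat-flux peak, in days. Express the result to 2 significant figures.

Areal heat capacity C = ρc_p × D = 3.521×10^6 × 2.527 = 8.90×10^6 J m⁻² K⁻¹.
ω = 2π / 3.15×10^7 s = 1.99×10^-7 s⁻¹.
Phase lag φ = arctan(Cω/λ) = arctan(1.77/12.72) = 0.138 rad.
Time lag = φ / ω = 0.138 / 1.99×10^-7 = 6.95×10^5 s = 8.04 days.

8.0 days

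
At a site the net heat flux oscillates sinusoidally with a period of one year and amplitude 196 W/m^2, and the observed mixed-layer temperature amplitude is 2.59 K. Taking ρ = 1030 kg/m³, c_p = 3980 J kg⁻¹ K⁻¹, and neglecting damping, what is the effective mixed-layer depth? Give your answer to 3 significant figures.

ω = 2π / 3.15×10^7 s = 1.99×10^-7 s⁻¹.
Required C = F₀ / (A ω) = 196 / (2.59 × 1.99×10^-7) = 3.80×10^8 J/(m²·K).
D = C / (ρ c_p) = 3.80×10^8 / (1030 × 3980) = 92.7 m.

92.7 m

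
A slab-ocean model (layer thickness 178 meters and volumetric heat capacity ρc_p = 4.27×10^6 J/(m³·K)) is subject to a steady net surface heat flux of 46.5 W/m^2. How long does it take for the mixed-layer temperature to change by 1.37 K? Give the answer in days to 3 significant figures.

Areal heat capacity C = ρc_p × D = 4.27×10^6 × 178 = 7.60×10^8 J/(m²·K).
Time required: Δt = C ΔT / F = 7.60×10^8 × 1.37 / 46.5 = 2.24×10^7 s.
In days: 2.24×10^7 s / (86400 s/day) = 259 days.

259 days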